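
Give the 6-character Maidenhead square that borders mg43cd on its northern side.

Latitude subsquare d = 3; +1 → 4 = e.
The longitude characters are unchanged.

MG43ce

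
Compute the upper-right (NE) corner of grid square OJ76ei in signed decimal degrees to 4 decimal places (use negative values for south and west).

6.3750, 114.4167

Field O=14, J=9: +14·20° lon, +9·10° lat → SW at lon 100°, lat 0°.
Square 7, 6: +7·2° lon, +6·1° lat → SW at lon 114°, lat 6°.
Subsquare e=4, i=8: +4·0.0833333° lon, +8·0.0416667° lat → SW at lon 114.333°, lat 6.33333°.
Cell spans 0.0833333° lon × 0.0416667° lat. NE corner is SW corner plus one full cell.
latitude 6.3750, longitude 114.4167.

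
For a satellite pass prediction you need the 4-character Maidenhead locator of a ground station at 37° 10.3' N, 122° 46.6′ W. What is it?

CM87

Shift to the Maidenhead origin (180°W, 90°S): lon 57.22, lat 127.17.
Field: 57.22/20 → 2 → C, 127.17/10 → 12 → M; chars CM.
Square: 17.22/2 → 8, 7.17/1 → 7; chars 87.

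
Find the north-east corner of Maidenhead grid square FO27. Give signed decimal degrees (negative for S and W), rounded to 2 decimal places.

58.00, -74.00

Field F=5, O=14: +5·20° lon, +14·10° lat → SW at lon -80°, lat 50°.
Square 2, 7: +2·2° lon, +7·1° lat → SW at lon -76°, lat 57°.
Cell spans 2° lon × 1° lat. NE corner is SW corner plus one full cell.
latitude 58.00, longitude -74.00.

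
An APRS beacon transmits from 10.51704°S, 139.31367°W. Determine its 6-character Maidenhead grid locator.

CH09il

Offset from 180°W / 90°S: lon 40.6863°, lat 79.4830°.
Field: 40.6863/20 → 2 → C, 79.4830/10 → 7 → H; chars CH.
Square: 0.6863/2 → 0, 9.4830/1 → 9; chars 09.
Subsquare: 0.6863/0.0833333 → 8 → i, 0.4830/0.0416667 → 11 → l; chars il.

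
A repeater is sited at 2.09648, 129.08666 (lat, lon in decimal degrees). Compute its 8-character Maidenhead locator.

Add 180° to longitude and 90° to latitude: 309.08666, 92.09648.
Field: 309.08666/20 → 15 → P, 92.09648/10 → 9 → J; chars PJ.
Square: 9.08666/2 → 4, 2.09648/1 → 2; chars 42.
Subsquare: 1.08666/0.0833333 → 13 → n, 0.09648/0.0416667 → 2 → c; chars nc.
Extended square: 0.00333/0.00833333 → 0, 0.01315/0.00416667 → 3; chars 03.

PJ42nc03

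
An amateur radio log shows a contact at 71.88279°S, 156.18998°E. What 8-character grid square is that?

Offset from 180°W / 90°S: lon 336.18998°, lat 18.11721°.
Field: 336.18998/20 → 16 → Q, 18.11721/10 → 1 → B; chars QB.
Square: 16.18998/2 → 8, 8.11721/1 → 8; chars 88.
Subsquare: 0.18998/0.0833333 → 2 → c, 0.11721/0.0416667 → 2 → c; chars cc.
Extended square: 0.02331/0.00833333 → 2, 0.03388/0.00416667 → 8; chars 28.

QB88cc28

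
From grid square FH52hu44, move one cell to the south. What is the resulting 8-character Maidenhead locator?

Latitude extended square 4; −1 → 3.
The longitude characters are unchanged.

FH52hu43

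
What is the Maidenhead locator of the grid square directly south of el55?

Latitude square 5; −1 → 4.
The longitude characters are unchanged.

EL54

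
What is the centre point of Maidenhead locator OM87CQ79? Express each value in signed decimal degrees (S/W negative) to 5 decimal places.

Field O=14, M=12: +14·20° lon, +12·10° lat → SW at lon 100°, lat 30°.
Square 8, 7: +8·2° lon, +7·1° lat → SW at lon 116°, lat 37°.
Subsquare c=2, q=16: +2·0.0833333° lon, +16·0.0416667° lat → SW at lon 116.167°, lat 37.6667°.
Extended square 7, 9: +7·0.00833333° lon, +9·0.00416667° lat → SW at lon 116.225°, lat 37.7042°.
Cell spans 0.00833333° lon × 0.00416667° lat. Centre is SW corner plus half of each.
latitude 37.70625, longitude 116.22917.

37.70625, 116.22917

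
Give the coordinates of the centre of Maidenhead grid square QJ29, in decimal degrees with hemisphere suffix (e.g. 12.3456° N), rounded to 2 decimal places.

Field Q=16, J=9: +16·20° lon, +9·10° lat → SW at lon 140°, lat 0°.
Square 2, 9: +2·2° lon, +9·1° lat → SW at lon 144°, lat 9°.
Cell spans 2° lon × 1° lat. Centre is SW corner plus half of each.
latitude 9.50° N, longitude 145.00° E.

9.50° N, 145.00° E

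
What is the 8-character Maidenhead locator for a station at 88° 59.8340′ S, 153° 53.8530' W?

BA31ba20

Add 180° to longitude and 90° to latitude: 26.10245, 1.00277.
Field: lon ⌊26.10245/20⌋ = 1 → B; lat ⌊1.00277/10⌋ = 0 → A.
Square: lon ⌊6.10245/2⌋ = 3; lat ⌊1.00277/1⌋ = 1.
Subsquare: lon ⌊0.10245/0.0833333⌋ = 1 → b; lat ⌊0.00277/0.0416667⌋ = 0 → a.
Extended square: lon ⌊0.01912/0.00833333⌋ = 2; lat ⌊0.00277/0.00416667⌋ = 0.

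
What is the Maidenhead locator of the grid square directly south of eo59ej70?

Latitude extended square 0; −1 → -1, wraps to 9, carry into subsquare.
Latitude subsquare j = 9; −1 → 8 = i.
The longitude characters are unchanged.

EO59ei79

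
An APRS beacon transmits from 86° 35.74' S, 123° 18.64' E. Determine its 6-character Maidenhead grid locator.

Add 180° to longitude and 90° to latitude: 303.3107, 3.4043.
Field: lon ⌊303.3107/20⌋ = 15 → P; lat ⌊3.4043/10⌋ = 0 → A.
Square: lon ⌊3.3107/2⌋ = 1; lat ⌊3.4043/1⌋ = 3.
Subsquare: lon ⌊1.3107/0.0833333⌋ = 15 → p; lat ⌊0.4043/0.0416667⌋ = 9 → j.

PA13pj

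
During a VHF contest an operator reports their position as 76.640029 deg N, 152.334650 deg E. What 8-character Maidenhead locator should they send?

Offset from 180°W / 90°S: lon 332.33465°, lat 166.64003°.
Field (20°×10°, letters A–R): 332.33465/20 → 16 → Q, 166.64003/10 → 16 → Q; chars QQ.
Square (2°×1°, digits 0–9): 12.33465/2 → 6, 6.64003/1 → 6; chars 66.
Subsquare (5′×2.5′, letters a–x): 0.33465/0.0833333 → 4 → e, 0.64003/0.0416667 → 15 → p; chars ep.
Extended square (30″×15″, digits 0–9): 0.00132/0.00833333 → 0, 0.01503/0.00416667 → 3; chars 03.

QQ66ep03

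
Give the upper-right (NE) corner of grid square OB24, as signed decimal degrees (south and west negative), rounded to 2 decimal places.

-75.00, 106.00

Field O=14, B=1: +14·20° lon, +1·10° lat → SW at lon 100°, lat -80°.
Square 2, 4: +2·2° lon, +4·1° lat → SW at lon 104°, lat -76°.
Cell spans 2° lon × 1° lat. NE corner is SW corner plus one full cell.
latitude -75.00, longitude 106.00.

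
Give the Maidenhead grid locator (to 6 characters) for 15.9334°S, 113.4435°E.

Shift to the Maidenhead origin (180°W, 90°S): lon 293.4435, lat 74.0666.
Field: 293.4435/20 → 14 → O, 74.0666/10 → 7 → H; chars OH.
Square: 13.4435/2 → 6, 4.0666/1 → 4; chars 64.
Subsquare: 1.4435/0.0833333 → 17 → r, 0.0666/0.0416667 → 1 → b; chars rb.

OH64rb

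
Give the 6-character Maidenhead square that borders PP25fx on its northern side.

PP26fa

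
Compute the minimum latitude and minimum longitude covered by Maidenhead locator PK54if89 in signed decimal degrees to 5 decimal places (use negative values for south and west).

14.24583, 130.73333

Field P=15, K=10: +15·20° lon, +10·10° lat → SW at lon 120°, lat 10°.
Square 5, 4: +5·2° lon, +4·1° lat → SW at lon 130°, lat 14°.
Subsquare i=8, f=5: +8·0.0833333° lon, +5·0.0416667° lat → SW at lon 130.667°, lat 14.2083°.
Extended square 8, 9: +8·0.00833333° lon, +9·0.00416667° lat → SW at lon 130.733°, lat 14.2458°.
latitude 14.24583, longitude 130.73333.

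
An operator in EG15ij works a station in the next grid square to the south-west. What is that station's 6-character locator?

Longitude subsquare i = 8; −1 → 7 = h.
Latitude subsquare j = 9; −1 → 8 = i.

EG15hi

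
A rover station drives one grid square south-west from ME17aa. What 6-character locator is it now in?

ME06xx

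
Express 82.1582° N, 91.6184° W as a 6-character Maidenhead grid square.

ER42ed

Shift to the Maidenhead origin (180°W, 90°S): lon 88.3816, lat 172.1582.
Field: 88.3816/20 → 4 → E, 172.1582/10 → 17 → R; chars ER.
Square: 8.3816/2 → 4, 2.1582/1 → 2; chars 42.
Subsquare: 0.3816/0.0833333 → 4 → e, 0.1582/0.0416667 → 3 → d; chars ed.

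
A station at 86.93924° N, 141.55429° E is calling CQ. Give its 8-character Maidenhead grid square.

QR06sw65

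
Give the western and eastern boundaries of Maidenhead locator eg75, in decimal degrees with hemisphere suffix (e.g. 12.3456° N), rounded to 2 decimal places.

Field E=4, G=6: +4·20° lon, +6·10° lat → SW at lon -100°, lat -30°.
Square 7, 5: +7·2° lon, +5·1° lat → SW at lon -86°, lat -25°.
Cell spans 2° lon × 1° lat.
west 86.00° W, east 84.00° W.

86.00° W, 84.00° W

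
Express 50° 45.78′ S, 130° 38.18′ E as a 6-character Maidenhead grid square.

PD59hf

Add 180° to longitude and 90° to latitude: 310.6363, 39.2370.
Field (20°×10°, letters A–R): lon ⌊310.6363/20⌋ = 15 → P; lat ⌊39.2370/10⌋ = 3 → D.
Square (2°×1°, digits 0–9): lon ⌊10.6363/2⌋ = 5; lat ⌊9.2370/1⌋ = 9.
Subsquare (5′×2.5′, letters a–x): lon ⌊0.6363/0.0833333⌋ = 7 → h; lat ⌊0.2370/0.0416667⌋ = 5 → f.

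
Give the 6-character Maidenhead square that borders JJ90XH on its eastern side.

Longitude subsquare x = 23; +1 → 24, wraps to 0 = a, carry into square.
Longitude square 9; +1 → 10, wraps to 0, carry into field.
Longitude field J = 9; +1 → 10 = K.
The latitude characters are unchanged.

KJ00ah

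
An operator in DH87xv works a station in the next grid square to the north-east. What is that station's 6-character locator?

DH97aw

Longitude subsquare x = 23; +1 → 24, wraps to 0 = a, carry into square.
Longitude square 8; +1 → 9.
Latitude subsquare v = 21; +1 → 22 = w.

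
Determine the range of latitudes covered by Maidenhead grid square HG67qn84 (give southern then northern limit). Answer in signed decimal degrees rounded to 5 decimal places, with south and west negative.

-22.44167, -22.43750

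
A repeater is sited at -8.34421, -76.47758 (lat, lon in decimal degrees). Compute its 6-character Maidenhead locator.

FI11sp

Offset from 180°W / 90°S: lon 103.5224°, lat 81.6558°.
Field (20°×10°, letters A–R): 103.5224/20 → 5 → F, 81.6558/10 → 8 → I; chars FI.
Square (2°×1°, digits 0–9): 3.5224/2 → 1, 1.6558/1 → 1; chars 11.
Subsquare (5′×2.5′, letters a–x): 1.5224/0.0833333 → 18 → s, 0.6558/0.0416667 → 15 → p; chars sp.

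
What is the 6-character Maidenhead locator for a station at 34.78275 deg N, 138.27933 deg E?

Shift to the Maidenhead origin (180°W, 90°S): lon 318.2793, lat 124.7827.
Field: 318.2793/20 → 15 → P, 124.7827/10 → 12 → M; chars PM.
Square: 18.2793/2 → 9, 4.7827/1 → 4; chars 94.
Subsquare: 0.2793/0.0833333 → 3 → d, 0.7827/0.0416667 → 18 → s; chars ds.

PM94ds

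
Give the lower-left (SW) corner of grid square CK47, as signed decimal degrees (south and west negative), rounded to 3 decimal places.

17.000, -132.000

Field C=2, K=10: +2·20° lon, +10·10° lat → SW at lon -140°, lat 10°.
Square 4, 7: +4·2° lon, +7·1° lat → SW at lon -132°, lat 17°.
latitude 17.000, longitude -132.000.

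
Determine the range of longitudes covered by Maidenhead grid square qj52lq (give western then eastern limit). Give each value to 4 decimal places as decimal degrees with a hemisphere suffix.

150.9167° E, 151.0000° E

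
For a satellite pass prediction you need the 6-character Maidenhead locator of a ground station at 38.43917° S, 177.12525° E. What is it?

RF81nn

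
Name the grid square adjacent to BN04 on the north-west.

Longitude square 0; −1 → -1, wraps to 9, carry into field.
Longitude field B = 1; −1 → 0 = A.
Latitude square 4; +1 → 5.

AN95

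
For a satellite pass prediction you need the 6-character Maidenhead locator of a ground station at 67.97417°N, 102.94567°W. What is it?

DP87mx

Shift to the Maidenhead origin (180°W, 90°S): lon 77.0543, lat 157.9742.
Field (20°×10°, letters A–R): lon ⌊77.0543/20⌋ = 3 → D; lat ⌊157.9742/10⌋ = 15 → P.
Square (2°×1°, digits 0–9): lon ⌊17.0543/2⌋ = 8; lat ⌊7.9742/1⌋ = 7.
Subsquare (5′×2.5′, letters a–x): lon ⌊1.0543/0.0833333⌋ = 12 → m; lat ⌊0.9742/0.0416667⌋ = 23 → x.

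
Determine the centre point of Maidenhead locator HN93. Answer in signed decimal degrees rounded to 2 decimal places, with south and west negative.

43.50, -21.00

Field H=7, N=13: +7·20° lon, +13·10° lat → SW at lon -40°, lat 40°.
Square 9, 3: +9·2° lon, +3·1° lat → SW at lon -22°, lat 43°.
Cell spans 2° lon × 1° lat. Centre is SW corner plus half of each.
latitude 43.50, longitude -21.00.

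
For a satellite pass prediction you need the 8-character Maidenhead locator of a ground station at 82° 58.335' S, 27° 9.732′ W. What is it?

HA67ka06

Add 180° to longitude and 90° to latitude: 152.83780, 7.02775.
Field (20°×10°, letters A–R): 152.83780/20 → 7 → H, 7.02775/10 → 0 → A; chars HA.
Square (2°×1°, digits 0–9): 12.83780/2 → 6, 7.02775/1 → 7; chars 67.
Subsquare (5′×2.5′, letters a–x): 0.83780/0.0833333 → 10 → k, 0.02775/0.0416667 → 0 → a; chars ka.
Extended square (30″×15″, digits 0–9): 0.00447/0.00833333 → 0, 0.02775/0.00416667 → 6; chars 06.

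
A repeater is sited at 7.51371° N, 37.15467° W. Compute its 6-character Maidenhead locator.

Add 180° to longitude and 90° to latitude: 142.8453, 97.5137.
Field: 142.8453/20 → 7 → H, 97.5137/10 → 9 → J; chars HJ.
Square: 2.8453/2 → 1, 7.5137/1 → 7; chars 17.
Subsquare: 0.8453/0.0833333 → 10 → k, 0.5137/0.0416667 → 12 → m; chars km.

HJ17km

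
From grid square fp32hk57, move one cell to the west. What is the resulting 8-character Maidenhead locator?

FP32hk47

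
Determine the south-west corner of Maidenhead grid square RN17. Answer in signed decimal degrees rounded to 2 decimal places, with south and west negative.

Field R=17, N=13: +17·20° lon, +13·10° lat → SW at lon 160°, lat 40°.
Square 1, 7: +1·2° lon, +7·1° lat → SW at lon 162°, lat 47°.
latitude 47.00, longitude 162.00.

47.00, 162.00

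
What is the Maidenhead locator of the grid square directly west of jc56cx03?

Longitude extended square 0; −1 → -1, wraps to 9, carry into subsquare.
Longitude subsquare c = 2; −1 → 1 = b.
The latitude characters are unchanged.

JC56bx93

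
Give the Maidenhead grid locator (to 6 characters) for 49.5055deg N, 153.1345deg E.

QN69nm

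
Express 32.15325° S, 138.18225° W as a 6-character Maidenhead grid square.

Offset from 180°W / 90°S: lon 41.8177°, lat 57.8468°.
Field: 41.8177/20 → 2 → C, 57.8468/10 → 5 → F; chars CF.
Square: 1.8177/2 → 0, 7.8468/1 → 7; chars 07.
Subsquare: 1.8177/0.0833333 → 21 → v, 0.8468/0.0416667 → 20 → u; chars vu.

CF07vu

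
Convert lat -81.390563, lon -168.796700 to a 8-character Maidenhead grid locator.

Add 180° to longitude and 90° to latitude: 11.20330, 8.60944.
Field: 11.20330/20 → 0 → A, 8.60944/10 → 0 → A; chars AA.
Square: 11.20330/2 → 5, 8.60944/1 → 8; chars 58.
Subsquare: 1.20330/0.0833333 → 14 → o, 0.60944/0.0416667 → 14 → o; chars oo.
Extended square: 0.03663/0.00833333 → 4, 0.02610/0.00416667 → 6; chars 46.

AA58oo46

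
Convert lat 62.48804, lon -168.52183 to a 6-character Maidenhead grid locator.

AP52rl

Add 180° to longitude and 90° to latitude: 11.4782, 152.4880.
Field: 11.4782/20 → 0 → A, 152.4880/10 → 15 → P; chars AP.
Square: 11.4782/2 → 5, 2.4880/1 → 2; chars 52.
Subsquare: 1.4782/0.0833333 → 17 → r, 0.4880/0.0416667 → 11 → l; chars rl.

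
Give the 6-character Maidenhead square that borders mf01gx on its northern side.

Latitude subsquare x = 23; +1 → 24, wraps to 0 = a, carry into square.
Latitude square 1; +1 → 2.
The longitude characters are unchanged.

MF02ga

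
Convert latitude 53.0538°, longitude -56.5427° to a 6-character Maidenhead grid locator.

GO13rb

Shift to the Maidenhead origin (180°W, 90°S): lon 123.4573, lat 143.0538.
Field: lon ⌊123.4573/20⌋ = 6 → G; lat ⌊143.0538/10⌋ = 14 → O.
Square: lon ⌊3.4573/2⌋ = 1; lat ⌊3.0538/1⌋ = 3.
Subsquare: lon ⌊1.4573/0.0833333⌋ = 17 → r; lat ⌊0.0538/0.0416667⌋ = 1 → b.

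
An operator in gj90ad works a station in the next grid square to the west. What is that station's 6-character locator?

Longitude subsquare a = 0; −1 → -1, wraps to 23 = x, carry into square.
Longitude square 9; −1 → 8.
The latitude characters are unchanged.

GJ80xd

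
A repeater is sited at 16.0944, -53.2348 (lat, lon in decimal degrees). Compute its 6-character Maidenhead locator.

Offset from 180°W / 90°S: lon 126.7652°, lat 106.0944°.
Field: 126.7652/20 → 6 → G, 106.0944/10 → 10 → K; chars GK.
Square: 6.7652/2 → 3, 6.0944/1 → 6; chars 36.
Subsquare: 0.7652/0.0833333 → 9 → j, 0.0944/0.0416667 → 2 → c; chars jc.

GK36jc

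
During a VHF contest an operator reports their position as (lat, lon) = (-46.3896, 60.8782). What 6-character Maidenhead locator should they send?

Offset from 180°W / 90°S: lon 240.8782°, lat 43.6104°.
Field: 240.8782/20 → 12 → M, 43.6104/10 → 4 → E; chars ME.
Square: 0.8782/2 → 0, 3.6104/1 → 3; chars 03.
Subsquare: 0.8782/0.0833333 → 10 → k, 0.6104/0.0416667 → 14 → o; chars ko.

ME03ko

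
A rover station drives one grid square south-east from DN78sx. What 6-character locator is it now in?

DN78tw

Longitude subsquare s = 18; +1 → 19 = t.
Latitude subsquare x = 23; −1 → 22 = w.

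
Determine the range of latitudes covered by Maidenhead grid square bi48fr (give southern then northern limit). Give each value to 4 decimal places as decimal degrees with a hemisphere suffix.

1.2917° S, 1.2500° S

Field B=1, I=8: +1·20° lon, +8·10° lat → SW at lon -160°, lat -10°.
Square 4, 8: +4·2° lon, +8·1° lat → SW at lon -152°, lat -2°.
Subsquare f=5, r=17: +5·0.0833333° lon, +17·0.0416667° lat → SW at lon -151.583°, lat -1.29167°.
Cell spans 0.0833333° lon × 0.0416667° lat.
south 1.2917° S, north 1.2500° S.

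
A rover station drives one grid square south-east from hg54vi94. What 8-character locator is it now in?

HG54wi03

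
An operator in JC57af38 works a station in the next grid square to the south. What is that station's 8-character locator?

JC57af37

Latitude extended square 8; −1 → 7.
The longitude characters are unchanged.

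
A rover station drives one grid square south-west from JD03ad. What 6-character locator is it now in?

ID93xc

Longitude subsquare a = 0; −1 → -1, wraps to 23 = x, carry into square.
Longitude square 0; −1 → -1, wraps to 9, carry into field.
Longitude field J = 9; −1 → 8 = I.
Latitude subsquare d = 3; −1 → 2 = c.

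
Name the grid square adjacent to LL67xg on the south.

LL67xf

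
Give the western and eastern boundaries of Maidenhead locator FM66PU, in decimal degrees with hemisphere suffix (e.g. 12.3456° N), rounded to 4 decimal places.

Field F=5, M=12: +5·20° lon, +12·10° lat → SW at lon -80°, lat 30°.
Square 6, 6: +6·2° lon, +6·1° lat → SW at lon -68°, lat 36°.
Subsquare p=15, u=20: +15·0.0833333° lon, +20·0.0416667° lat → SW at lon -66.75°, lat 36.8333°.
Cell spans 0.0833333° lon × 0.0416667° lat.
west 66.7500° W, east 66.6667° W.

66.7500° W, 66.6667° W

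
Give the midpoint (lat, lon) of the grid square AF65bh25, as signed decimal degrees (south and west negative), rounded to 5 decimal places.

-34.68542, -167.89583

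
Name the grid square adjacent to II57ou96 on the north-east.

Longitude extended square 9; +1 → 10, wraps to 0, carry into subsquare.
Longitude subsquare o = 14; +1 → 15 = p.
Latitude extended square 6; +1 → 7.

II57pu07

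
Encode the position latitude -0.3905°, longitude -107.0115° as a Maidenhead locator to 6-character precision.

Shift to the Maidenhead origin (180°W, 90°S): lon 72.9885, lat 89.6095.
Field (20°×10°, letters A–R): 72.9885/20 → 3 → D, 89.6095/10 → 8 → I; chars DI.
Square (2°×1°, digits 0–9): 12.9885/2 → 6, 9.6095/1 → 9; chars 69.
Subsquare (5′×2.5′, letters a–x): 0.9885/0.0833333 → 11 → l, 0.6095/0.0416667 → 14 → o; chars lo.

DI69lo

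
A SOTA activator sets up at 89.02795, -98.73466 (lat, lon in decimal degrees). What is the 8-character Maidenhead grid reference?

ER09pa16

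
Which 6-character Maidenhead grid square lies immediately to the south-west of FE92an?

FE82xm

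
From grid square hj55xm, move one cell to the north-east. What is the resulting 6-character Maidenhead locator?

HJ65an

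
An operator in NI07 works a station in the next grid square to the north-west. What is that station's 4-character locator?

Longitude square 0; −1 → -1, wraps to 9, carry into field.
Longitude field N = 13; −1 → 12 = M.
Latitude square 7; +1 → 8.

MI98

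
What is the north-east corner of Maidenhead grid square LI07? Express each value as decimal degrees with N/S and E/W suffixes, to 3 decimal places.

Field L=11, I=8: +11·20° lon, +8·10° lat → SW at lon 40°, lat -10°.
Square 0, 7: +0·2° lon, +7·1° lat → SW at lon 40°, lat -3°.
Cell spans 2° lon × 1° lat. NE corner is SW corner plus one full cell.
latitude 2.000° S, longitude 42.000° E.

2.000° S, 42.000° E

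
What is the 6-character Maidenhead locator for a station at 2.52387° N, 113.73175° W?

DJ32dm

Offset from 180°W / 90°S: lon 66.2682°, lat 92.5239°.
Field: lon ⌊66.2682/20⌋ = 3 → D; lat ⌊92.5239/10⌋ = 9 → J.
Square: lon ⌊6.2682/2⌋ = 3; lat ⌊2.5239/1⌋ = 2.
Subsquare: lon ⌊0.2682/0.0833333⌋ = 3 → d; lat ⌊0.5239/0.0416667⌋ = 12 → m.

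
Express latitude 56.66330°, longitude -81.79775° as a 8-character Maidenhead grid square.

EO96cp49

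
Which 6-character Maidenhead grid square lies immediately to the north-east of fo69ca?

FO69db

Longitude subsquare c = 2; +1 → 3 = d.
Latitude subsquare a = 0; +1 → 1 = b.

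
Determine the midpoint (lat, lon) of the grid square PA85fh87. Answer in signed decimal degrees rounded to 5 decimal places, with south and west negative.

-84.67708, 136.48750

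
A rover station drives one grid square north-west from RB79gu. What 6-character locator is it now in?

RB79fv

Longitude subsquare g = 6; −1 → 5 = f.
Latitude subsquare u = 20; +1 → 21 = v.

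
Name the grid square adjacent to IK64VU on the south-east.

IK64wt

Longitude subsquare v = 21; +1 → 22 = w.
Latitude subsquare u = 20; −1 → 19 = t.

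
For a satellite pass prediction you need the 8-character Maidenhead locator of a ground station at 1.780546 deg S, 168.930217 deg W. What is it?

AI58mf82

Offset from 180°W / 90°S: lon 11.06978°, lat 88.21945°.
Field (20°×10°, letters A–R): lon ⌊11.06978/20⌋ = 0 → A; lat ⌊88.21945/10⌋ = 8 → I.
Square (2°×1°, digits 0–9): lon ⌊11.06978/2⌋ = 5; lat ⌊8.21945/1⌋ = 8.
Subsquare (5′×2.5′, letters a–x): lon ⌊1.06978/0.0833333⌋ = 12 → m; lat ⌊0.21945/0.0416667⌋ = 5 → f.
Extended square (30″×15″, digits 0–9): lon ⌊0.06978/0.00833333⌋ = 8; lat ⌊0.01112/0.00416667⌋ = 2.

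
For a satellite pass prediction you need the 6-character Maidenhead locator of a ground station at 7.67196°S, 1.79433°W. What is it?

Shift to the Maidenhead origin (180°W, 90°S): lon 178.2057, lat 82.3280.
Field: lon ⌊178.2057/20⌋ = 8 → I; lat ⌊82.3280/10⌋ = 8 → I.
Square: lon ⌊18.2057/2⌋ = 9; lat ⌊2.3280/1⌋ = 2.
Subsquare: lon ⌊0.2057/0.0833333⌋ = 2 → c; lat ⌊0.3280/0.0416667⌋ = 7 → h.

II92ch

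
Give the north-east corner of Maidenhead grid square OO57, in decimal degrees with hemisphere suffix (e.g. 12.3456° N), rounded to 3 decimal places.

58.000° N, 112.000° E

Field O=14, O=14: +14·20° lon, +14·10° lat → SW at lon 100°, lat 50°.
Square 5, 7: +5·2° lon, +7·1° lat → SW at lon 110°, lat 57°.
Cell spans 2° lon × 1° lat. NE corner is SW corner plus one full cell.
latitude 58.000° N, longitude 112.000° E.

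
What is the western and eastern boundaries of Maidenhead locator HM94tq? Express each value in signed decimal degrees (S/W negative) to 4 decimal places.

-20.4167, -20.3333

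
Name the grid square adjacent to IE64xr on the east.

Longitude subsquare x = 23; +1 → 24, wraps to 0 = a, carry into square.
Longitude square 6; +1 → 7.
The latitude characters are unchanged.

IE74ar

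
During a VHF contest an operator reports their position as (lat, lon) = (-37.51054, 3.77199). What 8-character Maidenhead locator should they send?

Add 180° to longitude and 90° to latitude: 183.77199, 52.48946.
Field: 183.77199/20 → 9 → J, 52.48946/10 → 5 → F; chars JF.
Square: 3.77199/2 → 1, 2.48946/1 → 2; chars 12.
Subsquare: 1.77199/0.0833333 → 21 → v, 0.48946/0.0416667 → 11 → l; chars vl.
Extended square: 0.02199/0.00833333 → 2, 0.03113/0.00416667 → 7; chars 27.

JF12vl27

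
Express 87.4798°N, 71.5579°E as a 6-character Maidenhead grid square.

MR57sl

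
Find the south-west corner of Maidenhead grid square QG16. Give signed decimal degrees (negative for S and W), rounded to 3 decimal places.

-24.000, 142.000

Field Q=16, G=6: +16·20° lon, +6·10° lat → SW at lon 140°, lat -30°.
Square 1, 6: +1·2° lon, +6·1° lat → SW at lon 142°, lat -24°.
latitude -24.000, longitude 142.000.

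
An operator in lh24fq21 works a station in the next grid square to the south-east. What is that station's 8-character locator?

LH24fq30

Longitude extended square 2; +1 → 3.
Latitude extended square 1; −1 → 0.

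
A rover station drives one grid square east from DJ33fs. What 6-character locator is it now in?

Longitude subsquare f = 5; +1 → 6 = g.
The latitude characters are unchanged.

DJ33gs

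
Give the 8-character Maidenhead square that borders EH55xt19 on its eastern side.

EH55xt29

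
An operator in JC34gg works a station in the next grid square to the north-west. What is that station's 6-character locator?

JC34fh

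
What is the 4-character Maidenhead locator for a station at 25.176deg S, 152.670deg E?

QG64

Shift to the Maidenhead origin (180°W, 90°S): lon 332.67, lat 64.82.
Field (20°×10°, letters A–R): lon ⌊332.67/20⌋ = 16 → Q; lat ⌊64.82/10⌋ = 6 → G.
Square (2°×1°, digits 0–9): lon ⌊12.67/2⌋ = 6; lat ⌊4.82/1⌋ = 4.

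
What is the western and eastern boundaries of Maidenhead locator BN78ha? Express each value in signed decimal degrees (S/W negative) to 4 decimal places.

-145.4167, -145.3333

Field B=1, N=13: +1·20° lon, +13·10° lat → SW at lon -160°, lat 40°.
Square 7, 8: +7·2° lon, +8·1° lat → SW at lon -146°, lat 48°.
Subsquare h=7, a=0: +7·0.0833333° lon, +0·0.0416667° lat → SW at lon -145.417°, lat 48°.
Cell spans 0.0833333° lon × 0.0416667° lat.
west -145.4167, east -145.3333.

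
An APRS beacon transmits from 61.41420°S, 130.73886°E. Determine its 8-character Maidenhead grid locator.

Add 180° to longitude and 90° to latitude: 310.73886, 28.58580.
Field (20°×10°, letters A–R): lon ⌊310.73886/20⌋ = 15 → P; lat ⌊28.58580/10⌋ = 2 → C.
Square (2°×1°, digits 0–9): lon ⌊10.73886/2⌋ = 5; lat ⌊8.58580/1⌋ = 8.
Subsquare (5′×2.5′, letters a–x): lon ⌊0.73886/0.0833333⌋ = 8 → i; lat ⌊0.58580/0.0416667⌋ = 14 → o.
Extended square (30″×15″, digits 0–9): lon ⌊0.07219/0.00833333⌋ = 8; lat ⌊0.00247/0.00416667⌋ = 0.

PC58io80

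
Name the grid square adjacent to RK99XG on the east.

AK09ag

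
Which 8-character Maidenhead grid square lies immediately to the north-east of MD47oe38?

Longitude extended square 3; +1 → 4.
Latitude extended square 8; +1 → 9.

MD47oe49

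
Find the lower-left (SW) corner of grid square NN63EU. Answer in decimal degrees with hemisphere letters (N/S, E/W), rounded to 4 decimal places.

43.8333° N, 92.3333° E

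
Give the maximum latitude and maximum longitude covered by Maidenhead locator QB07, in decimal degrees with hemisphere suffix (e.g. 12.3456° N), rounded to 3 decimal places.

Field Q=16, B=1: +16·20° lon, +1·10° lat → SW at lon 140°, lat -80°.
Square 0, 7: +0·2° lon, +7·1° lat → SW at lon 140°, lat -73°.
Cell spans 2° lon × 1° lat. NE corner is SW corner plus one full cell.
latitude 72.000° S, longitude 142.000° E.

72.000° S, 142.000° E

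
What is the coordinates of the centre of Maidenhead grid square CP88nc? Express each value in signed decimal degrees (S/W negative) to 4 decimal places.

68.1042, -122.8750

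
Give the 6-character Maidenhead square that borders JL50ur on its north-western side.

JL50ts

Longitude subsquare u = 20; −1 → 19 = t.
Latitude subsquare r = 17; +1 → 18 = s.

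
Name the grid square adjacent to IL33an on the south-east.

IL33bm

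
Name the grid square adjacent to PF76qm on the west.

PF76pm

Longitude subsquare q = 16; −1 → 15 = p.
The latitude characters are unchanged.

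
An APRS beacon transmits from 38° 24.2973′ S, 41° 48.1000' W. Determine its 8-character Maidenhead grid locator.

GF91co32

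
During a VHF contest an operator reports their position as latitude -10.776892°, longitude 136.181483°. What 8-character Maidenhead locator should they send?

Offset from 180°W / 90°S: lon 316.18148°, lat 79.22311°.
Field: 316.18148/20 → 15 → P, 79.22311/10 → 7 → H; chars PH.
Square: 16.18148/2 → 8, 9.22311/1 → 9; chars 89.
Subsquare: 0.18148/0.0833333 → 2 → c, 0.22311/0.0416667 → 5 → f; chars cf.
Extended square: 0.01482/0.00833333 → 1, 0.01477/0.00416667 → 3; chars 13.

PH89cf13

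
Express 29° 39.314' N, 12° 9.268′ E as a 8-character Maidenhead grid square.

JL69bp87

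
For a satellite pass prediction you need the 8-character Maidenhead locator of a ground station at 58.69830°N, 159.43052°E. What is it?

QO98rq17

Offset from 180°W / 90°S: lon 339.43052°, lat 148.69830°.
Field (20°×10°, letters A–R): 339.43052/20 → 16 → Q, 148.69830/10 → 14 → O; chars QO.
Square (2°×1°, digits 0–9): 19.43052/2 → 9, 8.69830/1 → 8; chars 98.
Subsquare (5′×2.5′, letters a–x): 1.43052/0.0833333 → 17 → r, 0.69830/0.0416667 → 16 → q; chars rq.
Extended square (30″×15″, digits 0–9): 0.01385/0.00833333 → 1, 0.03163/0.00416667 → 7; chars 17.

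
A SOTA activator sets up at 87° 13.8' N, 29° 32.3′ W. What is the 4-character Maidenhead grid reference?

Shift to the Maidenhead origin (180°W, 90°S): lon 150.46, lat 177.23.
Field: 150.46/20 → 7 → H, 177.23/10 → 17 → R; chars HR.
Square: 10.46/2 → 5, 7.23/1 → 7; chars 57.

HR57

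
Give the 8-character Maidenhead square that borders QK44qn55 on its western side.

Longitude extended square 5; −1 → 4.
The latitude characters are unchanged.

QK44qn45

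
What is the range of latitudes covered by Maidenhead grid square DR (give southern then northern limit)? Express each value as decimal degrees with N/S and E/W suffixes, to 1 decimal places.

80.0° N, 90.0° N

Field D=3, R=17: +3·20° lon, +17·10° lat → SW at lon -120°, lat 80°.
Cell spans 20° lon × 10° lat.
south 80.0° N, north 90.0° N.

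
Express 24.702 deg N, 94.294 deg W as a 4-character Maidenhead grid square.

Shift to the Maidenhead origin (180°W, 90°S): lon 85.71, lat 114.70.
Field (20°×10°, letters A–R): 85.71/20 → 4 → E, 114.70/10 → 11 → L; chars EL.
Square (2°×1°, digits 0–9): 5.71/2 → 2, 4.70/1 → 4; chars 24.

EL24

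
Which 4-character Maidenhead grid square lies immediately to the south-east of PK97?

QK06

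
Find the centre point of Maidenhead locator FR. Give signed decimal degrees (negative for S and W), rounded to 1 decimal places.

85.0, -70.0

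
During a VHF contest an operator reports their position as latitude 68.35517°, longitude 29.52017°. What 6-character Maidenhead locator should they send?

KP48si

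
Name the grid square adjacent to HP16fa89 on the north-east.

Longitude extended square 8; +1 → 9.
Latitude extended square 9; +1 → 10, wraps to 0, carry into subsquare.
Latitude subsquare a = 0; +1 → 1 = b.

HP16fb90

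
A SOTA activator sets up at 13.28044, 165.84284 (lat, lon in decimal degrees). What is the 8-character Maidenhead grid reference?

RK23wg17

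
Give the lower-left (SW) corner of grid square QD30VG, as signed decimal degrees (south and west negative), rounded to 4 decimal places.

-59.7500, 147.7500

Field Q=16, D=3: +16·20° lon, +3·10° lat → SW at lon 140°, lat -60°.
Square 3, 0: +3·2° lon, +0·1° lat → SW at lon 146°, lat -60°.
Subsquare v=21, g=6: +21·0.0833333° lon, +6·0.0416667° lat → SW at lon 147.75°, lat -59.75°.
latitude -59.7500, longitude 147.7500.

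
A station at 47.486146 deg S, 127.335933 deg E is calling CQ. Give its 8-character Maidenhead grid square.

PE32qm03

Add 180° to longitude and 90° to latitude: 307.33593, 42.51385.
Field (20°×10°, letters A–R): lon ⌊307.33593/20⌋ = 15 → P; lat ⌊42.51385/10⌋ = 4 → E.
Square (2°×1°, digits 0–9): lon ⌊7.33593/2⌋ = 3; lat ⌊2.51385/1⌋ = 2.
Subsquare (5′×2.5′, letters a–x): lon ⌊1.33593/0.0833333⌋ = 16 → q; lat ⌊0.51385/0.0416667⌋ = 12 → m.
Extended square (30″×15″, digits 0–9): lon ⌊0.00260/0.00833333⌋ = 0; lat ⌊0.01385/0.00416667⌋ = 3.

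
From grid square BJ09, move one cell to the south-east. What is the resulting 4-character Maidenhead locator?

Longitude square 0; +1 → 1.
Latitude square 9; −1 → 8.

BJ18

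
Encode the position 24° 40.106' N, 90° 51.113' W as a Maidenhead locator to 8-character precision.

Shift to the Maidenhead origin (180°W, 90°S): lon 89.14812, lat 114.66843.
Field: lon ⌊89.14812/20⌋ = 4 → E; lat ⌊114.66843/10⌋ = 11 → L.
Square: lon ⌊9.14812/2⌋ = 4; lat ⌊4.66843/1⌋ = 4.
Subsquare: lon ⌊1.14812/0.0833333⌋ = 13 → n; lat ⌊0.66843/0.0416667⌋ = 16 → q.
Extended square: lon ⌊0.06478/0.00833333⌋ = 7; lat ⌊0.00177/0.00416667⌋ = 0.

EL44nq70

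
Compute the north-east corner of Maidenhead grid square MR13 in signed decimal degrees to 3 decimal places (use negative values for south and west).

84.000, 64.000

Field M=12, R=17: +12·20° lon, +17·10° lat → SW at lon 60°, lat 80°.
Square 1, 3: +1·2° lon, +3·1° lat → SW at lon 62°, lat 83°.
Cell spans 2° lon × 1° lat. NE corner is SW corner plus one full cell.
latitude 84.000, longitude 64.000.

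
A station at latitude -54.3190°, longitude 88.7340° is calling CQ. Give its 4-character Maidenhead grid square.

ND45

Offset from 180°W / 90°S: lon 268.73°, lat 35.68°.
Field: lon ⌊268.73/20⌋ = 13 → N; lat ⌊35.68/10⌋ = 3 → D.
Square: lon ⌊8.73/2⌋ = 4; lat ⌊5.68/1⌋ = 5.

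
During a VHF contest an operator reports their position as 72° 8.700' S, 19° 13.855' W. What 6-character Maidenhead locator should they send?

Offset from 180°W / 90°S: lon 160.7691°, lat 17.8550°.
Field: lon ⌊160.7691/20⌋ = 8 → I; lat ⌊17.8550/10⌋ = 1 → B.
Square: lon ⌊0.7691/2⌋ = 0; lat ⌊7.8550/1⌋ = 7.
Subsquare: lon ⌊0.7691/0.0833333⌋ = 9 → j; lat ⌊0.8550/0.0416667⌋ = 20 → u.

IB07ju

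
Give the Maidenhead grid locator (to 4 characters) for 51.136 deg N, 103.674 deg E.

Shift to the Maidenhead origin (180°W, 90°S): lon 283.67, lat 141.14.
Field: lon ⌊283.67/20⌋ = 14 → O; lat ⌊141.14/10⌋ = 14 → O.
Square: lon ⌊3.67/2⌋ = 1; lat ⌊1.14/1⌋ = 1.

OO11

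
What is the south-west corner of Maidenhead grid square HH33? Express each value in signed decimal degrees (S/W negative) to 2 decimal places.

-17.00, -34.00

Field H=7, H=7: +7·20° lon, +7·10° lat → SW at lon -40°, lat -20°.
Square 3, 3: +3·2° lon, +3·1° lat → SW at lon -34°, lat -17°.
latitude -17.00, longitude -34.00.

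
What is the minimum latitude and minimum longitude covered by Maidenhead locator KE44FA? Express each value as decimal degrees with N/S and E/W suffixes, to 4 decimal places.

Field K=10, E=4: +10·20° lon, +4·10° lat → SW at lon 20°, lat -50°.
Square 4, 4: +4·2° lon, +4·1° lat → SW at lon 28°, lat -46°.
Subsquare f=5, a=0: +5·0.0833333° lon, +0·0.0416667° lat → SW at lon 28.4167°, lat -46°.
latitude 46.0000° S, longitude 28.4167° E.

46.0000° S, 28.4167° E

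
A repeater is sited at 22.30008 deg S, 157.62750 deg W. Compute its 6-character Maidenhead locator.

BG17eq

Shift to the Maidenhead origin (180°W, 90°S): lon 22.3725, lat 67.6999.
Field (20°×10°, letters A–R): lon ⌊22.3725/20⌋ = 1 → B; lat ⌊67.6999/10⌋ = 6 → G.
Square (2°×1°, digits 0–9): lon ⌊2.3725/2⌋ = 1; lat ⌊7.6999/1⌋ = 7.
Subsquare (5′×2.5′, letters a–x): lon ⌊0.3725/0.0833333⌋ = 4 → e; lat ⌊0.6999/0.0416667⌋ = 16 → q.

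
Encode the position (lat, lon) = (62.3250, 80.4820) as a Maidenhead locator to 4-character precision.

Offset from 180°W / 90°S: lon 260.48°, lat 152.32°.
Field: 260.48/20 → 13 → N, 152.32/10 → 15 → P; chars NP.
Square: 0.48/2 → 0, 2.32/1 → 2; chars 02.

NP02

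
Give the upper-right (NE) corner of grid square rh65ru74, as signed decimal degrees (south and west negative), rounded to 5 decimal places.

-14.14583, 173.48333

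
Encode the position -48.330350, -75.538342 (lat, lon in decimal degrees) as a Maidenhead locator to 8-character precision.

Add 180° to longitude and 90° to latitude: 104.46166, 41.66965.
Field (20°×10°, letters A–R): 104.46166/20 → 5 → F, 41.66965/10 → 4 → E; chars FE.
Square (2°×1°, digits 0–9): 4.46166/2 → 2, 1.66965/1 → 1; chars 21.
Subsquare (5′×2.5′, letters a–x): 0.46166/0.0833333 → 5 → f, 0.66965/0.0416667 → 16 → q; chars fq.
Extended square (30″×15″, digits 0–9): 0.04499/0.00833333 → 5, 0.00298/0.00416667 → 0; chars 50.

FE21fq50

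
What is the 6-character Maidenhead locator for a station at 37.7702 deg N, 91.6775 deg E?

NM57us

Add 180° to longitude and 90° to latitude: 271.6775, 127.7702.
Field (20°×10°, letters A–R): 271.6775/20 → 13 → N, 127.7702/10 → 12 → M; chars NM.
Square (2°×1°, digits 0–9): 11.6775/2 → 5, 7.7702/1 → 7; chars 57.
Subsquare (5′×2.5′, letters a–x): 1.6775/0.0833333 → 20 → u, 0.7702/0.0416667 → 18 → s; chars us.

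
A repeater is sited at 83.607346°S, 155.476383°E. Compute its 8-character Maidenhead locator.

Add 180° to longitude and 90° to latitude: 335.47638, 6.39265.
Field (20°×10°, letters A–R): 335.47638/20 → 16 → Q, 6.39265/10 → 0 → A; chars QA.
Square (2°×1°, digits 0–9): 15.47638/2 → 7, 6.39265/1 → 6; chars 76.
Subsquare (5′×2.5′, letters a–x): 1.47638/0.0833333 → 17 → r, 0.39265/0.0416667 → 9 → j; chars rj.
Extended square (30″×15″, digits 0–9): 0.05972/0.00833333 → 7, 0.01765/0.00416667 → 4; chars 74.

QA76rj74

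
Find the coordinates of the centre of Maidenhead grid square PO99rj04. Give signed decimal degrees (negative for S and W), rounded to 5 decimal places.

Field P=15, O=14: +15·20° lon, +14·10° lat → SW at lon 120°, lat 50°.
Square 9, 9: +9·2° lon, +9·1° lat → SW at lon 138°, lat 59°.
Subsquare r=17, j=9: +17·0.0833333° lon, +9·0.0416667° lat → SW at lon 139.417°, lat 59.375°.
Extended square 0, 4: +0·0.00833333° lon, +4·0.00416667° lat → SW at lon 139.417°, lat 59.3917°.
Cell spans 0.00833333° lon × 0.00416667° lat. Centre is SW corner plus half of each.
latitude 59.39375, longitude 139.42083.

59.39375, 139.42083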